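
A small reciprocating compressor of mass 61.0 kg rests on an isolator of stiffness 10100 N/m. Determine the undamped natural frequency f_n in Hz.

2.05 Hz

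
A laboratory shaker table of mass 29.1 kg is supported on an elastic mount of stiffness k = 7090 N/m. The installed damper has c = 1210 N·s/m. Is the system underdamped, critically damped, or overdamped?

overdamped

c_c = 2√(k·m) = 908.4 N·s/m; ζ = c/c_c = 1210/908.4 = 1.33.
Since ζ > 1 the system is overdamped.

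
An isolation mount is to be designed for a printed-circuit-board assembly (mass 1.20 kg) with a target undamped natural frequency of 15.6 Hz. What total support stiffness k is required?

11500 N/m

ω_n = 2πf_n = 2π × 15.6 = 98.02 rad/s.
k = m·ω_n² = 1.20 × 98.02² = 1.20 × 9607 = 11530 N/m.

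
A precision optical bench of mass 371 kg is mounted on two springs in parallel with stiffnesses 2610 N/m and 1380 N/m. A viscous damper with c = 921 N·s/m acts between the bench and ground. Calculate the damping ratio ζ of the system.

Parallel springs add: k_eq = 2610 + 1380 = 3990 N/m.
ω_n = √(k_eq/m) = √(3990/371) = 3.279 rad/s.
Critical damping c_c = 2√(k_eq·m) = 2√(3990 × 371) = 2433 N·s/m, so ζ = c/c_c = 921/2433 = 0.3785.

0.378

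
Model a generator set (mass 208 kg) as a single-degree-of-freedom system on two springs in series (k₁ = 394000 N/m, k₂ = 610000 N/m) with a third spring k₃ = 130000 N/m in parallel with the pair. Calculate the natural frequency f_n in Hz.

6.71 Hz

Series pair: k_s = k₁k₂/(k₁+k₂) = (394000)(610000)/(394000 + 610000) = 239400 N/m. In parallel with k₃: k_eq = 239400 + 130000 = 369400 N/m.
ω_n = √(k_eq/m) = √(369400/208) = √1776 = 42.14 rad/s.
f_n = ω_n/(2π) = 42.14/6.283 = 6.707 Hz.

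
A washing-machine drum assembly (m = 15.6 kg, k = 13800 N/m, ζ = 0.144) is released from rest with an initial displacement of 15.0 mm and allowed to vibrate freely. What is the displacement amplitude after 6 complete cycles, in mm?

0.0622 mm

Logarithmic decrement δ = 2πζ/√(1 − ζ²) = 2π × 0.1440/√(1 − 0.0207) = 0.9143.
After n cycles, x_n/x₀ = e^(−nδ), so x_6 = 15.0 × e^(−6 × 0.9143) = 15.0 × 0.004145 = 0.06218 mm.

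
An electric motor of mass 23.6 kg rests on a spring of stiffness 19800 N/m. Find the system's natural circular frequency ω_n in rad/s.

ω_n = √(k/m) = √(19800/23.6) = √839.0 = 28.97 rad/s.

29.0 rad/s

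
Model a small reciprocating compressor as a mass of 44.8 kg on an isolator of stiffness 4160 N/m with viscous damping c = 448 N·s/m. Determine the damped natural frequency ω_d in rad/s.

ω_n = √(k/m) = √(4160/44.8) = 9.636 rad/s.
Critical damping c_c = 2√(k·m) = 2√(4160 × 44.8) = 863.4 N·s/m, so ζ = c/c_c = 448/863.4 = 0.5189.
ω_d = ω_n√(1 − ζ²) = 9.636 × √(1 − 0.269) = 8.238 rad/s.

8.24 rad/s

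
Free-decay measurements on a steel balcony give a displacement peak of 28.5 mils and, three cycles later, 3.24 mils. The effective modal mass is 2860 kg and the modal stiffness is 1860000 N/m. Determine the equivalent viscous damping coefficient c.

16700 N·s/m

Logarithmic decrement δ = (1/n)·ln(x₀/x_n) = (1/3)·ln(28.5/3.24) = (1/3)·ln(8.796) = 0.7248.
ζ = δ/√(4π² + δ²) = 0.7248/√(39.48 + 0.525) = 0.7248/6.325 = 0.1146.
c = ζ · 2√(km) = 0.1146 × 2√(1860000 × 2860) = 0.1146 × 145900 = 16720 N·s/m.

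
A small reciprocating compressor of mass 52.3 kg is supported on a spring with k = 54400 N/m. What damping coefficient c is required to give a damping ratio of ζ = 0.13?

439 N·s/m

c_c = 2√(k·m) = 2√(54400 × 52.3) = 3373 N·s/m.
c = ζ·c_c = 0.13 × 3373 = 438.6 N·s/m.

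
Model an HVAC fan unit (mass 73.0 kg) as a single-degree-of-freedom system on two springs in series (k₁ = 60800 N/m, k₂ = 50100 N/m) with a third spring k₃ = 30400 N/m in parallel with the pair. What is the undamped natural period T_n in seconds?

Series pair: k_s = k₁k₂/(k₁+k₂) = (60800)(50100)/(60800 + 50100) = 27470 N/m. In parallel with k₃: k_eq = 27470 + 30400 = 57870 N/m.
ω_n = √(k_eq/m) = √(57870/73.0) = √792.7 = 28.15 rad/s.
T_n = 2π/ω_n = 6.283/28.15 = 0.2232 s.

0.223 s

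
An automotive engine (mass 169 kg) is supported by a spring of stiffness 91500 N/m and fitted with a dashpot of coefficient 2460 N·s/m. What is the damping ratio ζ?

0.313

ω_n = √(k/m) = √(91500/169) = 23.27 rad/s.
Critical damping c_c = 2√(k·m) = 2√(91500 × 169) = 7865 N·s/m, so ζ = c/c_c = 2460/7865 = 0.3128.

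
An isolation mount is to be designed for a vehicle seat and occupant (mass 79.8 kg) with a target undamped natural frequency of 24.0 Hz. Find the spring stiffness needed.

1810000 N/m

ω_n = 2πf_n = 2π × 24.0 = 150.8 rad/s.
k = m·ω_n² = 79.8 × 150.8² = 79.8 × 22740 = 1815000 N/m.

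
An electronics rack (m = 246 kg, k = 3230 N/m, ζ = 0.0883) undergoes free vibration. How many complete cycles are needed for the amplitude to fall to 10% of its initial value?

5 cycles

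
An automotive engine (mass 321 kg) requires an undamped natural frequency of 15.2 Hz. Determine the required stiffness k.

2930000 N/m

ω_n = 2πf_n = 2π × 15.2 = 95.50 rad/s.
k = m·ω_n² = 321 × 95.50² = 321 × 9121 = 2928000 N/m.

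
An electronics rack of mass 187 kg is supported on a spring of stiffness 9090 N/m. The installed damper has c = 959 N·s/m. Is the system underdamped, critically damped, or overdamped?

underdamped

c_c = 2√(k·m) = 2608 N·s/m; ζ = c/c_c = 959/2608 = 0.368.
Since ζ < 1 the system is underdamped.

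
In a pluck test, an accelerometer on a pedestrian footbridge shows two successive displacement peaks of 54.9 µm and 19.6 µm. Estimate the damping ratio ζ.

0.162

Logarithmic decrement δ = (1/n)·ln(x₀/x_n) = (1/1)·ln(54.9/19.6) = (1/1)·ln(2.801) = 1.030.
ζ = δ/√(4π² + δ²) = 1.030/√(39.48 + 1.06) = 1.030/6.367 = 0.1618.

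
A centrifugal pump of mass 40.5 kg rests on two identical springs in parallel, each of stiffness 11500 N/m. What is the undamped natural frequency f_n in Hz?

3.79 Hz

Parallel springs add: k_eq = 2 × 11500 = 23000 N/m.
ω_n = √(k_eq/m) = √(23000/40.5) = √567.9 = 23.83 rad/s.
f_n = ω_n/(2π) = 23.83/6.283 = 3.793 Hz.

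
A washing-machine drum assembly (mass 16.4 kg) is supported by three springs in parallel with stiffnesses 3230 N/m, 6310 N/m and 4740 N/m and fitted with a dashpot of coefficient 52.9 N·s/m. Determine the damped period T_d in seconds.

0.213 s

Parallel springs add: k_eq = 3230 + 6310 + 4740 = 14280 N/m.
ω_n = √(k_eq/m) = √(14280/16.4) = 29.51 rad/s.
Critical damping c_c = 2√(k_eq·m) = 2√(14280 × 16.4) = 967.9 N·s/m, so ζ = c/c_c = 52.9/967.9 = 0.05466.
ω_d = ω_n√(1 − ζ²) = 29.51 × √(1 − 0.00299) = 29.46 rad/s.
T_d = 2π/ω_d = 0.2132 s.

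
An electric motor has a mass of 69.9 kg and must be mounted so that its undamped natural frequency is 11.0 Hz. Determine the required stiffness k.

334000 N/m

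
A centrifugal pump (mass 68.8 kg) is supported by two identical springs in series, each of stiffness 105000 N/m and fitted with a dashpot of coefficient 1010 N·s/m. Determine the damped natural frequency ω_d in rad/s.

Series springs: 1/k_eq = 2/105000, so k_eq = 105000/2 = 52500 N/m.
ω_n = √(k_eq/m) = √(52500/68.8) = 27.62 rad/s.
Critical damping c_c = 2√(k_eq·m) = 2√(52500 × 68.8) = 3801 N·s/m, so ζ = c/c_c = 1010/3801 = 0.2657.
ω_d = ω_n√(1 − ζ²) = 27.62 × √(1 − 0.0706) = 26.63 rad/s.

26.6 rad/s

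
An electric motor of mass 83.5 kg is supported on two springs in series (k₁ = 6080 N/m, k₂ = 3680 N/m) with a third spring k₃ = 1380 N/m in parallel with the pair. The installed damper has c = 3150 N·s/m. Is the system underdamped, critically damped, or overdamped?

overdamped

Series pair: k_s = k₁k₂/(k₁+k₂) = (6080)(3680)/(6080 + 3680) = 2292 N/m. In parallel with k₃: k_eq = 2292 + 1380 = 3672 N/m.
c_c = 2√(k_eq·m) = 1108 N·s/m; ζ = c/c_c = 3150/1108 = 2.84.
Since ζ > 1 the system is overdamped.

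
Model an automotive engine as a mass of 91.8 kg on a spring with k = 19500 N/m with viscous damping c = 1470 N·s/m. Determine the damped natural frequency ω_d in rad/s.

12.2 rad/s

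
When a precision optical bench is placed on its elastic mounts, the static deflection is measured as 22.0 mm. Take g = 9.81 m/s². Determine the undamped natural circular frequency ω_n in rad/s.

ω_n = √(g/δ_st) = √(9.81/0.0220) = √445.9 = 21.12 rad/s.

21.1 rad/s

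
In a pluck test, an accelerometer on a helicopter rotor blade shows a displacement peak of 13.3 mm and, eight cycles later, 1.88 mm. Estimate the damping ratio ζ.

Logarithmic decrement δ = (1/n)·ln(x₀/x_n) = (1/8)·ln(13.3/1.88) = (1/8)·ln(7.074) = 0.2446.
ζ = δ/√(4π² + δ²) = 0.2446/√(39.48 + 0.0598) = 0.2446/6.288 = 0.03889.

0.0389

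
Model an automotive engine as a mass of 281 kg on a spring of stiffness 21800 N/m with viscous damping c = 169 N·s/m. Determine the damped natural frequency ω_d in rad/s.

8.80 rad/s

ω_n = √(k/m) = √(21800/281) = 8.808 rad/s.
Critical damping c_c = 2√(k·m) = 2√(21800 × 281) = 4950 N·s/m, so ζ = c/c_c = 169/4950 = 0.03414.
ω_d = ω_n√(1 − ζ²) = 8.808 × √(1 − 0.00117) = 8.803 rad/s.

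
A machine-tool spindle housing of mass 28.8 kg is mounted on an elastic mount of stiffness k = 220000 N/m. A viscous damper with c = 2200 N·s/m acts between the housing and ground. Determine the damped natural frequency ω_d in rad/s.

78.6 rad/s

ω_n = √(k/m) = √(220000/28.8) = 87.40 rad/s.
Critical damping c_c = 2√(k·m) = 2√(220000 × 28.8) = 5034 N·s/m, so ζ = c/c_c = 2200/5034 = 0.4370.
ω_d = ω_n√(1 − ζ²) = 87.40 × √(1 − 0.191) = 78.61 rad/s.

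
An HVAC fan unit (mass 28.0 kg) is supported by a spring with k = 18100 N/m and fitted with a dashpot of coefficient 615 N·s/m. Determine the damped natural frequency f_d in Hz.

ω_n = √(k/m) = √(18100/28.0) = 25.42 rad/s.
Critical damping c_c = 2√(k·m) = 2√(18100 × 28.0) = 1424 N·s/m, so ζ = c/c_c = 615/1424 = 0.4319.
ω_d = ω_n√(1 − ζ²) = 25.42 × √(1 − 0.187) = 22.93 rad/s.
f_d = ω_d/(2π) = 3.650 Hz.

3.65 Hz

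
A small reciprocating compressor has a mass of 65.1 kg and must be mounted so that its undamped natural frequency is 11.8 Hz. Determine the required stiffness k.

358000 N/m

ω_n = 2πf_n = 2π × 11.8 = 74.14 rad/s.
k = m·ω_n² = 65.1 × 74.14² = 65.1 × 5497 = 357900 N/m.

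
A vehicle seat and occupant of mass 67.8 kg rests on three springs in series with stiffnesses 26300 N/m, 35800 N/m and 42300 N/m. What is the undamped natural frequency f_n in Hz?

Series springs: 1/k_eq = 1/26300 + 1/35800 + 1/42300 = 8.960×10^-5, so k_eq = 11160 N/m.
ω_n = √(k_eq/m) = √(11160/67.8) = √164.6 = 12.83 rad/s.
f_n = ω_n/(2π) = 12.83/6.283 = 2.042 Hz.

2.04 Hz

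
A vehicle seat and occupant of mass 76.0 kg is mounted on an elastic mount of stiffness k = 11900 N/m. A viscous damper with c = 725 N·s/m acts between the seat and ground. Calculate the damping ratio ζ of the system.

0.381

ω_n = √(k/m) = √(11900/76.0) = 12.51 rad/s.
Critical damping c_c = 2√(k·m) = 2√(11900 × 76.0) = 1902 N·s/m, so ζ = c/c_c = 725/1902 = 0.3812.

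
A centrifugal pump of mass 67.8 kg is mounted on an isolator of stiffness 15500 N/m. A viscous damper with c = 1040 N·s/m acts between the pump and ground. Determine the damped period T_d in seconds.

ω_n = √(k/m) = √(15500/67.8) = 15.12 rad/s.
Critical damping c_c = 2√(k·m) = 2√(15500 × 67.8) = 2050 N·s/m, so ζ = c/c_c = 1040/2050 = 0.5073.
ω_d = ω_n√(1 − ζ²) = 15.12 × √(1 − 0.257) = 13.03 rad/s.
T_d = 2π/ω_d = 0.4822 s.

0.482 s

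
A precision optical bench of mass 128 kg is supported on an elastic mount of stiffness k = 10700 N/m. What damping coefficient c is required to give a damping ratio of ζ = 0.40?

c_c = 2√(k·m) = 2√(10700 × 128) = 2341 N·s/m.
c = ζ·c_c = 0.40 × 2341 = 936.2 N·s/m.

936 N·s/m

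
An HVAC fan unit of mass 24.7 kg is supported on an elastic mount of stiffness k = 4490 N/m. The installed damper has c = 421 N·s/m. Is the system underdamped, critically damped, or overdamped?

underdamped

c_c = 2√(k·m) = 666.0 N·s/m; ζ = c/c_c = 421/666.0 = 0.632.
Since ζ < 1 the system is underdamped.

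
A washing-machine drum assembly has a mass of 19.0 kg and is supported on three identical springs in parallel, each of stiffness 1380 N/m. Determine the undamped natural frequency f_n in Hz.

2.35 Hz

Parallel springs add: k_eq = 3 × 1380 = 4140 N/m.
ω_n = √(k_eq/m) = √(4140/19.0) = √217.9 = 14.76 rad/s.
f_n = ω_n/(2π) = 14.76/6.283 = 2.349 Hz.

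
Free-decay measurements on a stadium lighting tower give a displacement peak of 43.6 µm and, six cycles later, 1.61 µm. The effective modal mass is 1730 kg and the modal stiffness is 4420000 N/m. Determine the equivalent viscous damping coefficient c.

15200 N·s/m

Logarithmic decrement δ = (1/n)·ln(x₀/x_n) = (1/6)·ln(43.6/1.61) = (1/6)·ln(27.08) = 0.5498.
ζ = δ/√(4π² + δ²) = 0.5498/√(39.48 + 0.302) = 0.5498/6.307 = 0.08717.
c = ζ · 2√(km) = 0.08717 × 2√(4420000 × 1730) = 0.08717 × 174900 = 15250 N·s/m.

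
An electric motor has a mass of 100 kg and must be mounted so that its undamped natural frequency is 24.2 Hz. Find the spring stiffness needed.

ω_n = 2πf_n = 2π × 24.2 = 152.1 rad/s.
k = m·ω_n² = 100 × 152.1² = 100 × 23120 = 2312000 N/m.

2310000 N/m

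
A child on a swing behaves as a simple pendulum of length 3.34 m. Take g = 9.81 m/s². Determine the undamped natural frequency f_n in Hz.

0.273 Hz

For a simple pendulum ω_n = √(g/L) = √(9.81/3.34) = √2.937 = 1.714 rad/s.
f_n = ω_n/(2π) = 1.714/6.283 = 0.2728 Hz.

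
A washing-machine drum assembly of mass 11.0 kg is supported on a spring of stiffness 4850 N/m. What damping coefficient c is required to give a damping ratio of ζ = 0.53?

245 N·s/m

c_c = 2√(k·m) = 2√(4850 × 11.0) = 462.0 N·s/m.
c = ζ·c_c = 0.53 × 462.0 = 244.8 N·s/m.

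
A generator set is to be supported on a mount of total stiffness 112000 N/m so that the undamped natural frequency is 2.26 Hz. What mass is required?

555 kg

ω_n = 2πf_n = 2π × 2.26 = 14.20 rad/s.
m = k/ω_n² = 112000/14.20² = 112000/201.6 = 555.4 kg.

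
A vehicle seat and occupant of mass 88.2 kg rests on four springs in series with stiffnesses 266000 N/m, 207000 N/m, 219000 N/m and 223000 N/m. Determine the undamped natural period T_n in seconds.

Series springs: 1/k_eq = 1/266000 + 1/207000 + 1/219000 + 1/223000 = 1.764×10^-5, so k_eq = 56690 N/m.
ω_n = √(k_eq/m) = √(56690/88.2) = √642.7 = 25.35 rad/s.
T_n = 2π/ω_n = 6.283/25.35 = 0.2478 s.

0.248 s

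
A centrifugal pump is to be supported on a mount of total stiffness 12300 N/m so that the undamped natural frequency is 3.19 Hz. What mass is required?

ω_n = 2πf_n = 2π × 3.19 = 20.04 rad/s.
m = k/ω_n² = 12300/20.04² = 12300/401.7 = 30.62 kg.

30.6 kg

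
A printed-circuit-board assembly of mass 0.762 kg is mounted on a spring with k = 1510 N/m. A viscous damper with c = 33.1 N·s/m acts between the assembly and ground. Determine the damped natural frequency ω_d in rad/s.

ω_n = √(k/m) = √(1510/0.762) = 44.52 rad/s.
Critical damping c_c = 2√(k·m) = 2√(1510 × 0.762) = 67.84 N·s/m, so ζ = c/c_c = 33.1/67.84 = 0.4879.
ω_d = ω_n√(1 − ζ²) = 44.52 × √(1 − 0.238) = 38.86 rad/s.

38.9 rad/s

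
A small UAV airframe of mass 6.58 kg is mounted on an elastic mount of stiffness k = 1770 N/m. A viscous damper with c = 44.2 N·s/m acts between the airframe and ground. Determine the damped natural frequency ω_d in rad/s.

16.1 rad/s

ω_n = √(k/m) = √(1770/6.58) = 16.40 rad/s.
Critical damping c_c = 2√(k·m) = 2√(1770 × 6.58) = 215.8 N·s/m, so ζ = c/c_c = 44.2/215.8 = 0.2048.
ω_d = ω_n√(1 − ζ²) = 16.40 × √(1 − 0.0419) = 16.05 rad/s.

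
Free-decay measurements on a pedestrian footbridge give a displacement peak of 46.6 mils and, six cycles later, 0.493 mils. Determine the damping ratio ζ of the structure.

Logarithmic decrement δ = (1/n)·ln(x₀/x_n) = (1/6)·ln(46.6/0.493) = (1/6)·ln(94.52) = 0.7581.
ζ = δ/√(4π² + δ²) = 0.7581/√(39.48 + 0.575) = 0.7581/6.329 = 0.1198.

0.120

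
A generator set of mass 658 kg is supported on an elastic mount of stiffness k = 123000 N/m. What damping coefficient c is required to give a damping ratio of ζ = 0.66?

c_c = 2√(k·m) = 2√(123000 × 658) = 17990 N·s/m.
c = ζ·c_c = 0.66 × 17990 = 11880 N·s/m.

11900 N·s/m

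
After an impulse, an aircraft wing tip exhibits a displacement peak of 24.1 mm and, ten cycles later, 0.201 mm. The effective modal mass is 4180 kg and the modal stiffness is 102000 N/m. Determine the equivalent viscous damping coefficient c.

3140 N·s/m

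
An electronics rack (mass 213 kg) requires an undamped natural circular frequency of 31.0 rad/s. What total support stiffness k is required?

k = m·ω_n² = 213 × 31.00² = 213 × 961.0 = 204700 N/m.

205000 N/m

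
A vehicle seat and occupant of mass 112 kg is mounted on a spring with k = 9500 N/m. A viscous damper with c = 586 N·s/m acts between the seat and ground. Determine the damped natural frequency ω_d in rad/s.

ω_n = √(k/m) = √(9500/112) = 9.210 rad/s.
Critical damping c_c = 2√(k·m) = 2√(9500 × 112) = 2063 N·s/m, so ζ = c/c_c = 586/2063 = 0.2841.
ω_d = ω_n√(1 − ζ²) = 9.210 × √(1 − 0.0807) = 8.830 rad/s.

8.83 rad/s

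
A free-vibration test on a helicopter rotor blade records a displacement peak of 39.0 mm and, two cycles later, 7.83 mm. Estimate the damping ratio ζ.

Logarithmic decrement δ = (1/n)·ln(x₀/x_n) = (1/2)·ln(39.0/7.83) = (1/2)·ln(4.981) = 0.8028.
ζ = δ/√(4π² + δ²) = 0.8028/√(39.48 + 0.644) = 0.8028/6.334 = 0.1267.

0.127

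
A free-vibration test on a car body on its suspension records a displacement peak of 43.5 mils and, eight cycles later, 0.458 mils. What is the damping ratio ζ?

0.0902

Logarithmic decrement δ = (1/n)·ln(x₀/x_n) = (1/8)·ln(43.5/0.458) = (1/8)·ln(94.98) = 0.5692.
ζ = δ/√(4π² + δ²) = 0.5692/√(39.48 + 0.324) = 0.5692/6.309 = 0.09022.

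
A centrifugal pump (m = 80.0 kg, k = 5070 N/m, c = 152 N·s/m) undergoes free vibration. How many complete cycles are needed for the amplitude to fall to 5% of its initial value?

4 cycles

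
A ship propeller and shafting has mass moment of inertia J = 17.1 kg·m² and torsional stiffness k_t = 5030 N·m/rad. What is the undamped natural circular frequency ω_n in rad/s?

ω_n = √(k_t/J) = √(5030/17.1) = √294.2 = 17.15 rad/s.

17.2 rad/s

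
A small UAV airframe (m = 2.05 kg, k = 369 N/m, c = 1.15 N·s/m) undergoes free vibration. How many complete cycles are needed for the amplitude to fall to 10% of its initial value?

18 cycles

ζ = c/(2√(km)) = 1.15/(2√(369 × 2.05)) = 1.15/55.01 = 0.02091.
Logarithmic decrement δ = 2πζ/√(1 − ζ²) = 2π × 0.02091/√(1 − 0.000437) = 0.1314.
x_n/x₀ = e^(−nδ) ≤ 0.1; take ln: n ≥ ln(1/0.1)/δ = 2.303/0.1314 = 17.53.
So 18 complete cycles are required.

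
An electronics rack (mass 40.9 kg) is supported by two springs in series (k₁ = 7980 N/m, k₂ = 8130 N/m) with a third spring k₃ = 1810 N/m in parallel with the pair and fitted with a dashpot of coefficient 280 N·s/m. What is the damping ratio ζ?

Series pair: k_s = k₁k₂/(k₁+k₂) = (7980)(8130)/(7980 + 8130) = 4027 N/m. In parallel with k₃: k_eq = 4027 + 1810 = 5837 N/m.
ω_n = √(k_eq/m) = √(5837/40.9) = 11.95 rad/s.
Critical damping c_c = 2√(k_eq·m) = 2√(5837 × 40.9) = 977.2 N·s/m, so ζ = c/c_c = 280/977.2 = 0.2865.

0.287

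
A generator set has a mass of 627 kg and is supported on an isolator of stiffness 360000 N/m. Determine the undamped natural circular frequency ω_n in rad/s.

24.0 rad/s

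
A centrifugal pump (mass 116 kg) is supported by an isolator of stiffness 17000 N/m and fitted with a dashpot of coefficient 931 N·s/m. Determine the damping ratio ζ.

0.331

ω_n = √(k/m) = √(17000/116) = 12.11 rad/s.
Critical damping c_c = 2√(k·m) = 2√(17000 × 116) = 2809 N·s/m, so ζ = c/c_c = 931/2809 = 0.3315.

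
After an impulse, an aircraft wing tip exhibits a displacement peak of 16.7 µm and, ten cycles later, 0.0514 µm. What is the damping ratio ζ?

Logarithmic decrement δ = (1/n)·ln(x₀/x_n) = (1/10)·ln(16.7/0.0514) = (1/10)·ln(324.9) = 0.5784.
ζ = δ/√(4π² + δ²) = 0.5784/√(39.48 + 0.334) = 0.5784/6.310 = 0.09166.

0.0917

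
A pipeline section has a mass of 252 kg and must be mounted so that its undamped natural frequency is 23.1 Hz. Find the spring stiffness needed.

ω_n = 2πf_n = 2π × 23.1 = 145.1 rad/s.
k = m·ω_n² = 252 × 145.1² = 252 × 21070 = 5309000 N/m.

5310000 N/m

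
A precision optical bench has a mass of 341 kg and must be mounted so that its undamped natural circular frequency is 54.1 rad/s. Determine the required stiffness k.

998000 N/m

k = m·ω_n² = 341 × 54.10² = 341 × 2927 = 998000 N/m.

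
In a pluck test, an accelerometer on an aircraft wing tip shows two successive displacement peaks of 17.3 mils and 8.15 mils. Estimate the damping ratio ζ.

0.119

Logarithmic decrement δ = (1/n)·ln(x₀/x_n) = (1/1)·ln(17.3/8.15) = (1/1)·ln(2.123) = 0.7527.
ζ = δ/√(4π² + δ²) = 0.7527/√(39.48 + 0.567) = 0.7527/6.328 = 0.1189.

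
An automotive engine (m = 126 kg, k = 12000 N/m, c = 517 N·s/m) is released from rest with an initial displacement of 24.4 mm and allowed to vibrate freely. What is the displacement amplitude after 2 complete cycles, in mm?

ζ = c/(2√(km)) = 517/(2√(12000 × 126)) = 517/2459 = 0.2102.
Logarithmic decrement δ = 2πζ/√(1 − ζ²) = 2π × 0.2102/√(1 − 0.0442) = 1.351.
After n cycles, x_n/x₀ = e^(−nδ), so x_2 = 24.4 × e^(−2 × 1.351) = 24.4 × 0.06706 = 1.636 mm.

1.64 mm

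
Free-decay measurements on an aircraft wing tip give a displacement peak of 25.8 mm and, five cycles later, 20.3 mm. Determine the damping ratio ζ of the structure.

Logarithmic decrement δ = (1/n)·ln(x₀/x_n) = (1/5)·ln(25.8/20.3) = (1/5)·ln(1.271) = 0.04795.
ζ = δ/√(4π² + δ²) = 0.04795/√(39.48 + 0.00230) = 0.04795/6.283 = 0.007631.

0.00763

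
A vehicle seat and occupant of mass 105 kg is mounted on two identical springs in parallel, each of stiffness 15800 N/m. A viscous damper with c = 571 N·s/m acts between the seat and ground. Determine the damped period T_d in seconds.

0.367 s

Parallel springs add: k_eq = 2 × 15800 = 31600 N/m.
ω_n = √(k_eq/m) = √(31600/105) = 17.35 rad/s.
Critical damping c_c = 2√(k_eq·m) = 2√(31600 × 105) = 3643 N·s/m, so ζ = c/c_c = 571/3643 = 0.1567.
ω_d = ω_n√(1 − ζ²) = 17.35 × √(1 − 0.0246) = 17.13 rad/s.
T_d = 2π/ω_d = 0.3667 s.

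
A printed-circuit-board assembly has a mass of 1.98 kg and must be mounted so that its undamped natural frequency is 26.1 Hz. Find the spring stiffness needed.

53200 N/m

ω_n = 2πf_n = 2π × 26.1 = 164.0 rad/s.
k = m·ω_n² = 1.98 × 164.0² = 1.98 × 26890 = 53250 N/m.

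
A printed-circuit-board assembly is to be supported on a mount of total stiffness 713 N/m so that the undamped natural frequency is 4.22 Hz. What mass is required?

1.01 kg

ω_n = 2πf_n = 2π × 4.22 = 26.52 rad/s.
m = k/ω_n² = 713/26.52² = 713/703.0 = 1.014 kg.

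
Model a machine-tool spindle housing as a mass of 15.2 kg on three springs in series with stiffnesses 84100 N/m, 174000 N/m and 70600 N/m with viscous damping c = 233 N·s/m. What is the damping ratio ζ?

0.169

Series springs: 1/k_eq = 1/84100 + 1/174000 + 1/70600 = 3.180×10^-5, so k_eq = 31440 N/m.
ω_n = √(k_eq/m) = √(31440/15.2) = 45.48 rad/s.
Critical damping c_c = 2√(k_eq·m) = 2√(31440 × 15.2) = 1383 N·s/m, so ζ = c/c_c = 233/1383 = 0.1685.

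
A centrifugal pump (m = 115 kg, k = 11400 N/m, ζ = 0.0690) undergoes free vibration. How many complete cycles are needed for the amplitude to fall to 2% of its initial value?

Logarithmic decrement δ = 2πζ/√(1 − ζ²) = 2π × 0.06900/√(1 − 0.00476) = 0.4346.
x_n/x₀ = e^(−nδ) ≤ 0.02; take ln: n ≥ ln(1/0.02)/δ = 3.912/0.4346 = 9.002.
So 10 complete cycles are required.

10 cycles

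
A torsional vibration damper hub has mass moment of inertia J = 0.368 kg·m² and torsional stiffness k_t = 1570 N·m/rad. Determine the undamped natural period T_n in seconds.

0.0962 s

ω_n = √(k_t/J) = √(1570/0.368) = √4266 = 65.32 rad/s.
T_n = 2π/ω_n = 6.283/65.32 = 0.09620 s.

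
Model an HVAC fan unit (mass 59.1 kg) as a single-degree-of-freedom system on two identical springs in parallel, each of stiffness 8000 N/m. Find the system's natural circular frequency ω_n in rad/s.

16.5 rad/s

Parallel springs add: k_eq = 2 × 8000 = 16000 N/m.
ω_n = √(k_eq/m) = √(16000/59.1) = √270.7 = 16.45 rad/s.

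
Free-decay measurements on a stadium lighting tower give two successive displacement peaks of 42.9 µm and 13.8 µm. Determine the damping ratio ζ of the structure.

0.178

Logarithmic decrement δ = (1/n)·ln(x₀/x_n) = (1/1)·ln(42.9/13.8) = (1/1)·ln(3.109) = 1.134.
ζ = δ/√(4π² + δ²) = 1.134/√(39.48 + 1.29) = 1.134/6.385 = 0.1776.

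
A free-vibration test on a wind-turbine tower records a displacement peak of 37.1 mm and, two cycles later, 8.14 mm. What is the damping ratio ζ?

Logarithmic decrement δ = (1/n)·ln(x₀/x_n) = (1/2)·ln(37.1/8.14) = (1/2)·ln(4.558) = 0.7584.
ζ = δ/√(4π² + δ²) = 0.7584/√(39.48 + 0.575) = 0.7584/6.329 = 0.1198.

0.120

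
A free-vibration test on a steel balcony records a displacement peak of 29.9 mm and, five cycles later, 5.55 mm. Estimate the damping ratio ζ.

Logarithmic decrement δ = (1/n)·ln(x₀/x_n) = (1/5)·ln(29.9/5.55) = (1/5)·ln(5.387) = 0.3368.
ζ = δ/√(4π² + δ²) = 0.3368/√(39.48 + 0.113) = 0.3368/6.292 = 0.05353.

0.0535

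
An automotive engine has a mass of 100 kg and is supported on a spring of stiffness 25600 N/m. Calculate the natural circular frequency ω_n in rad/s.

16.0 rad/s

ω_n = √(k/m) = √(25600/100) = √256.0 = 16.00 rad/s.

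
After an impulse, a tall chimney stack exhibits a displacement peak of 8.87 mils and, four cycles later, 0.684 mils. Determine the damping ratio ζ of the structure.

Logarithmic decrement δ = (1/n)·ln(x₀/x_n) = (1/4)·ln(8.87/0.684) = (1/4)·ln(12.97) = 0.6406.
ζ = δ/√(4π² + δ²) = 0.6406/√(39.48 + 0.410) = 0.6406/6.316 = 0.1014.

0.101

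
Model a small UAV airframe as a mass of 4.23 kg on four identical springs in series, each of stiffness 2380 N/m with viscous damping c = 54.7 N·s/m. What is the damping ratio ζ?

0.545

Series springs: 1/k_eq = 4/2380, so k_eq = 2380/4 = 595.0 N/m.
ω_n = √(k_eq/m) = √(595.0/4.23) = 11.86 rad/s.
Critical damping c_c = 2√(k_eq·m) = 2√(595.0 × 4.23) = 100.3 N·s/m, so ζ = c/c_c = 54.7/100.3 = 0.5452.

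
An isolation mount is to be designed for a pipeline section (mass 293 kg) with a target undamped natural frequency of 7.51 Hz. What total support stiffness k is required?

652000 N/m

ω_n = 2πf_n = 2π × 7.51 = 47.19 rad/s.
k = m·ω_n² = 293 × 47.19² = 293 × 2227 = 652400 N/m.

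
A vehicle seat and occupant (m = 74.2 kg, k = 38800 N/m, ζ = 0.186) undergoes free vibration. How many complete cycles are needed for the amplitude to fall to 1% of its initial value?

Logarithmic decrement δ = 2πζ/√(1 − ζ²) = 2π × 0.1860/√(1 − 0.0346) = 1.189.
x_n/x₀ = e^(−nδ) ≤ 0.01; take ln: n ≥ ln(1/0.01)/δ = 4.605/1.189 = 3.872.
So 4 complete cycles are required.

4 cycles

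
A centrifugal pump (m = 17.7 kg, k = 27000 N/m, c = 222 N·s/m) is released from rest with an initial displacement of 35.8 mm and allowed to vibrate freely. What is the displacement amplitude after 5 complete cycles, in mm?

ζ = c/(2√(km)) = 222/(2√(27000 × 17.7)) = 222/1383 = 0.1606.
Logarithmic decrement δ = 2πζ/√(1 − ζ²) = 2π × 0.1606/√(1 − 0.0258) = 1.022.
After n cycles, x_n/x₀ = e^(−nδ), so x_5 = 35.8 × e^(−5 × 1.022) = 35.8 × 0.006032 = 0.2160 mm.

0.216 mm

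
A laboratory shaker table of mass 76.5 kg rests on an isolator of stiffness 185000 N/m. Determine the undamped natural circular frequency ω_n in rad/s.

ω_n = √(k/m) = √(185000/76.5) = √2418 = 49.18 rad/s.

49.2 rad/s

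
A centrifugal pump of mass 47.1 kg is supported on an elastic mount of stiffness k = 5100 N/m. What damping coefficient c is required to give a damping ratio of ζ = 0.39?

c_c = 2√(k·m) = 2√(5100 × 47.1) = 980.2 N·s/m.
c = ζ·c_c = 0.39 × 980.2 = 382.3 N·s/m.

382 N·s/m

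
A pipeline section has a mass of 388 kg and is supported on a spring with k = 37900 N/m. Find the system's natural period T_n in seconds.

0.636 s

ω_n = √(k/m) = √(37900/388) = √97.68 = 9.883 rad/s.
T_n = 2π/ω_n = 6.283/9.883 = 0.6357 s.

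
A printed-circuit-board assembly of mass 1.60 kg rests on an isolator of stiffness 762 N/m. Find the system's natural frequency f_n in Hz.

ω_n = √(k/m) = √(762.0/1.60) = √476.2 = 21.82 rad/s.
f_n = ω_n/(2π) = 21.82/6.283 = 3.473 Hz.

3.47 Hz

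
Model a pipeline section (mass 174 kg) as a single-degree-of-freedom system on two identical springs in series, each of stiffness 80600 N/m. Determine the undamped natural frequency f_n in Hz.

2.42 Hz

Series springs: 1/k_eq = 2/80600, so k_eq = 80600/2 = 40300 N/m.
ω_n = √(k_eq/m) = √(40300/174) = √231.6 = 15.22 rad/s.
f_n = ω_n/(2π) = 15.22/6.283 = 2.422 Hz.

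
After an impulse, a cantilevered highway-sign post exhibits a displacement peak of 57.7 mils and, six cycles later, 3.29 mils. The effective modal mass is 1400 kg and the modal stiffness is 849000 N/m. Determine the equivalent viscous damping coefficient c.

Logarithmic decrement δ = (1/n)·ln(x₀/x_n) = (1/6)·ln(57.7/3.29) = (1/6)·ln(17.54) = 0.4774.
ζ = δ/√(4π² + δ²) = 0.4774/√(39.48 + 0.228) = 0.4774/6.301 = 0.07576.
c = ζ · 2√(km) = 0.07576 × 2√(849000 × 1400) = 0.07576 × 68950 = 5224 N·s/m.

5220 N·s/m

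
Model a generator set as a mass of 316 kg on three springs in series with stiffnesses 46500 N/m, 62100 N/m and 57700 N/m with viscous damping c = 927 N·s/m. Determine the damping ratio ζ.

0.193

Series springs: 1/k_eq = 1/46500 + 1/62100 + 1/57700 = 5.494×10^-5, so k_eq = 18200 N/m.
ω_n = √(k_eq/m) = √(18200/316) = 7.590 rad/s.
Critical damping c_c = 2√(k_eq·m) = 2√(18200 × 316) = 4797 N·s/m, so ζ = c/c_c = 927/4797 = 0.1933.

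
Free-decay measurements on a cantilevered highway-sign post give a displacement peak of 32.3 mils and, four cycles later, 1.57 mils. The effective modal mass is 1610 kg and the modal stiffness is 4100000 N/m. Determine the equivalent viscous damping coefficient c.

Logarithmic decrement δ = (1/n)·ln(x₀/x_n) = (1/4)·ln(32.3/1.57) = (1/4)·ln(20.57) = 0.7560.
ζ = δ/√(4π² + δ²) = 0.7560/√(39.48 + 0.572) = 0.7560/6.329 = 0.1195.
c = ζ · 2√(km) = 0.1195 × 2√(4100000 × 1610) = 0.1195 × 162500 = 19410 N·s/m.

19400 N·s/m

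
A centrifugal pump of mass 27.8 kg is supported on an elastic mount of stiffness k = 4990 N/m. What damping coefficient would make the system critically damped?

745 N·s/m

c_c = 2√(k·m) = 2√(4990 × 27.8) = 2 × 372.5 = 744.9 N·s/m.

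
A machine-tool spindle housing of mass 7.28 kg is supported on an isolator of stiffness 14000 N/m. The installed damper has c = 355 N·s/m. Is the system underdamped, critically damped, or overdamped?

c_c = 2√(k·m) = 638.5 N·s/m; ζ = c/c_c = 355/638.5 = 0.556.
Since ζ < 1 the system is underdamped.

underdamped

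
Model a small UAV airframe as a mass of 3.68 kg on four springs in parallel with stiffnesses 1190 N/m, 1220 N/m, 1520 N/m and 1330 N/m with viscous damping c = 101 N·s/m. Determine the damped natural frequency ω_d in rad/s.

35.2 rad/s

Parallel springs add: k_eq = 1190 + 1220 + 1520 + 1330 = 5260 N/m.
ω_n = √(k_eq/m) = √(5260/3.68) = 37.81 rad/s.
Critical damping c_c = 2√(k_eq·m) = 2√(5260 × 3.68) = 278.3 N·s/m, so ζ = c/c_c = 101/278.3 = 0.3630.
ω_d = ω_n√(1 − ζ²) = 37.81 × √(1 − 0.132) = 35.23 rad/s.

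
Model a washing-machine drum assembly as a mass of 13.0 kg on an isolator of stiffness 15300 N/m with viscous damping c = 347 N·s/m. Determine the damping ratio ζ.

0.389

ω_n = √(k/m) = √(15300/13.0) = 34.31 rad/s.
Critical damping c_c = 2√(k·m) = 2√(15300 × 13.0) = 892.0 N·s/m, so ζ = c/c_c = 347/892.0 = 0.3890.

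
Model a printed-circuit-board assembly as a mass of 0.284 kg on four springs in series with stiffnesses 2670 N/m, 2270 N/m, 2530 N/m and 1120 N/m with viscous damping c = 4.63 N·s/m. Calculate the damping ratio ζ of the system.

Series springs: 1/k_eq = 1/2670 + 1/2270 + 1/2530 + 1/1120 = 0.002103, so k_eq = 475.5 N/m.
ω_n = √(k_eq/m) = √(475.5/0.284) = 40.92 rad/s.
Critical damping c_c = 2√(k_eq·m) = 2√(475.5 × 0.284) = 23.24 N·s/m, so ζ = c/c_c = 4.63/23.24 = 0.1992.

0.199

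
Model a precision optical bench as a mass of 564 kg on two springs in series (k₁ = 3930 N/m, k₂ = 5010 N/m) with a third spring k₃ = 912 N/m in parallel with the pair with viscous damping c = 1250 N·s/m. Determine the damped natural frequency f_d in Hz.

0.330 Hz

Series pair: k_s = k₁k₂/(k₁+k₂) = (3930)(5010)/(3930 + 5010) = 2202 N/m. In parallel with k₃: k_eq = 2202 + 912 = 3114 N/m.
ω_n = √(k_eq/m) = √(3114/564) = 2.350 rad/s.
Critical damping c_c = 2√(k_eq·m) = 2√(3114 × 564) = 2651 N·s/m, so ζ = c/c_c = 1250/2651 = 0.4716.
ω_d = ω_n√(1 − ζ²) = 2.350 × √(1 − 0.222) = 2.072 rad/s.
f_d = ω_d/(2π) = 0.3298 Hz.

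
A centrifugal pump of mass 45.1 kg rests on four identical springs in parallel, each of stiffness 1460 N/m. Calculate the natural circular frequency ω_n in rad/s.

11.4 rad/s

Parallel springs add: k_eq = 4 × 1460 = 5840 N/m.
ω_n = √(k_eq/m) = √(5840/45.1) = √129.5 = 11.38 rad/s.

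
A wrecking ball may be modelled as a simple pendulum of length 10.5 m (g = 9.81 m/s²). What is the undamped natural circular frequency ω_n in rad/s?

0.967 rad/s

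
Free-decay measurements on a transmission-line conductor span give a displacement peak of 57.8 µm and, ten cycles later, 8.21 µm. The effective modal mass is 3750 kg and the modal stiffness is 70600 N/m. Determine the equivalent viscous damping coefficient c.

Logarithmic decrement δ = (1/n)·ln(x₀/x_n) = (1/10)·ln(57.8/8.21) = (1/10)·ln(7.040) = 0.1952.
ζ = δ/√(4π² + δ²) = 0.1952/√(39.48 + 0.0381) = 0.1952/6.286 = 0.03105.
c = ζ · 2√(km) = 0.03105 × 2√(70600 × 3750) = 0.03105 × 32540 = 1010 N·s/m.

1010 N·s/m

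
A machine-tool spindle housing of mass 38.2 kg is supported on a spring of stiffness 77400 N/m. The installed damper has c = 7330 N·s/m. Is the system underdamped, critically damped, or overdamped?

overdamped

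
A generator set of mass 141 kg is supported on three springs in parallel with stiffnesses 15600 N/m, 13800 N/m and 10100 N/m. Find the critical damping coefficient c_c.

Parallel springs add: k_eq = 15600 + 13800 + 10100 = 39500 N/m.
c_c = 2√(k_eq·m) = 2√(39500 × 141) = 2 × 2360 = 4720 N·s/m.

4720 N·s/m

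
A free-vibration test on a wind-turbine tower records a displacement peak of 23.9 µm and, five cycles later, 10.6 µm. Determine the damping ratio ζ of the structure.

0.0259

Logarithmic decrement δ = (1/n)·ln(x₀/x_n) = (1/5)·ln(23.9/10.6) = (1/5)·ln(2.255) = 0.1626.
ζ = δ/√(4π² + δ²) = 0.1626/√(39.48 + 0.0264) = 0.1626/6.285 = 0.02587.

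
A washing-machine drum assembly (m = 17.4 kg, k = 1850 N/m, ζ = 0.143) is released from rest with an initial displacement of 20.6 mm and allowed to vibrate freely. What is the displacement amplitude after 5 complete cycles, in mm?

0.220 mm

Logarithmic decrement δ = 2πζ/√(1 − ζ²) = 2π × 0.1430/√(1 − 0.0204) = 0.9078.
After n cycles, x_n/x₀ = e^(−nδ), so x_5 = 20.6 × e^(−5 × 0.9078) = 20.6 × 0.01068 = 0.2201 mm.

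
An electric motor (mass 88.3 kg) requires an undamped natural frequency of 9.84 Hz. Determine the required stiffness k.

ω_n = 2πf_n = 2π × 9.84 = 61.83 rad/s.
k = m·ω_n² = 88.3 × 61.83² = 88.3 × 3823 = 337500 N/m.

338000 N/m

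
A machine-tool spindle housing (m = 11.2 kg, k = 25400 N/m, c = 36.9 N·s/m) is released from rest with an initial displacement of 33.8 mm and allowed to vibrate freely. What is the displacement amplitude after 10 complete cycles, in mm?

ζ = c/(2√(km)) = 36.9/(2√(25400 × 11.2)) = 36.9/1067 = 0.03459.
Logarithmic decrement δ = 2πζ/√(1 − ζ²) = 2π × 0.03459/√(1 − 0.00120) = 0.2175.
After n cycles, x_n/x₀ = e^(−nδ), so x_10 = 33.8 × e^(−10 × 0.2175) = 33.8 × 0.1136 = 3.841 mm.

3.84 mm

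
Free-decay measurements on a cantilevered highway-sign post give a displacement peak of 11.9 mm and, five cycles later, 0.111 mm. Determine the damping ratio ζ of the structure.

Logarithmic decrement δ = (1/n)·ln(x₀/x_n) = (1/5)·ln(11.9/0.111) = (1/5)·ln(107.2) = 0.9350.
ζ = δ/√(4π² + δ²) = 0.9350/√(39.48 + 0.874) = 0.9350/6.352 = 0.1472.

0.147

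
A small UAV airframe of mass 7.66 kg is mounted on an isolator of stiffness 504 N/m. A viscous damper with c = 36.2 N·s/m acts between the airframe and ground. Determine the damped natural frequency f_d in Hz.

ω_n = √(k/m) = √(504.0/7.66) = 8.111 rad/s.
Critical damping c_c = 2√(k·m) = 2√(504.0 × 7.66) = 124.3 N·s/m, so ζ = c/c_c = 36.2/124.3 = 0.2913.
ω_d = ω_n√(1 − ζ²) = 8.111 × √(1 − 0.0849) = 7.760 rad/s.
f_d = ω_d/(2π) = 1.235 Hz.

1.23 Hz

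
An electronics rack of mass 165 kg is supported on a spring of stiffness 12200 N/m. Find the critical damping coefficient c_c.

2840 N·s/m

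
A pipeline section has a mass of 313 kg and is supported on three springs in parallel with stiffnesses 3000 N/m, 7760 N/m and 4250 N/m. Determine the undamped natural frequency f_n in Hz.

1.10 Hz

Parallel springs add: k_eq = 3000 + 7760 + 4250 = 15010 N/m.
ω_n = √(k_eq/m) = √(15010/313) = √47.96 = 6.925 rad/s.
f_n = ω_n/(2π) = 6.925/6.283 = 1.102 Hz.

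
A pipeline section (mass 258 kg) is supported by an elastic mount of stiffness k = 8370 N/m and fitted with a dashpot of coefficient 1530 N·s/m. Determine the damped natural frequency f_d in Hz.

0.774 Hz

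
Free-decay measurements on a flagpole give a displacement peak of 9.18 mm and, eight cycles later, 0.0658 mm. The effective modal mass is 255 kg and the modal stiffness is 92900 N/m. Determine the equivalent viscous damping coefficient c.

952 N·s/m

Logarithmic decrement δ = (1/n)·ln(x₀/x_n) = (1/8)·ln(9.18/0.0658) = (1/8)·ln(139.5) = 0.6173.
ζ = δ/√(4π² + δ²) = 0.6173/√(39.48 + 0.381) = 0.6173/6.313 = 0.09777.
c = ζ · 2√(km) = 0.09777 × 2√(92900 × 255) = 0.09777 × 9734 = 951.7 N·s/m.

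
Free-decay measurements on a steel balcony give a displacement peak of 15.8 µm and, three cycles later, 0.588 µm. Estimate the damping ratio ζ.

0.172

Logarithmic decrement δ = (1/n)·ln(x₀/x_n) = (1/3)·ln(15.8/0.588) = (1/3)·ln(26.87) = 1.097.
ζ = δ/√(4π² + δ²) = 1.097/√(39.48 + 1.20) = 1.097/6.378 = 0.1720.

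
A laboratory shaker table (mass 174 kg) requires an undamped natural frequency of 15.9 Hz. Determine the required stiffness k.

ω_n = 2πf_n = 2π × 15.9 = 99.90 rad/s.
k = m·ω_n² = 174 × 99.90² = 174 × 9981 = 1737000 N/m.

1740000 N/m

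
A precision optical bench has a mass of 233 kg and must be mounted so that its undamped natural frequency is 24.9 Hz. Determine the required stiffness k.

5700000 N/m

ω_n = 2πf_n = 2π × 24.9 = 156.5 rad/s.
k = m·ω_n² = 233 × 156.5² = 233 × 24480 = 5703000 N/m.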